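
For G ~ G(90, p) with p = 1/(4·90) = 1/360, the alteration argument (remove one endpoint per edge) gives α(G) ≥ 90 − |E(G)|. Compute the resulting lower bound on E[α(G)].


E[|E(G)|] = C(90, 2)·p = 4005 · (1/360) = 89/8.
E[α(G)] ≥ n − E[|E(G)|] = 90 − 89/8 = 631/8.
Numerically: ≈ 78.875000.
(This is only a lower bound; the true E[α(G)] may be larger.)

E[α(G)] ≥ 631/8 ≈ 78.875000.


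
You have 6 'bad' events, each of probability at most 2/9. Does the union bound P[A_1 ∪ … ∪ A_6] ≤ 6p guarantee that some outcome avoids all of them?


Union bound: P[∪_{i=1}^{6} A_i] ≤ Σ_i P[A_i] ≤ 6·p = 6·(2/9) = 4/3.
Numerically: 4/3 ≈ 1.3333333.
Is 4/3 < 1? NO.
Since the bound 4/3 is ≥ 1, the union bound is uninformative here; it does NOT by itself certify existence.

6·p = 4/3 ≈ 1.3333333; existence NOT certified by the union bound.


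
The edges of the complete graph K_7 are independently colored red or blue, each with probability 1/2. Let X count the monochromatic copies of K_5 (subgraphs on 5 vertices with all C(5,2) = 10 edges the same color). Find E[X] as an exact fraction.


Let X = Σ_S X_S over the C(7, 5) = 21 subsets S of size 5, where X_S = 1 if the K_5 on S is monochromatic.
For a fixed S, the K_5 on S has C(5, 2) = 10 edges. P[all 10 edges red] = (1/2)^10, and likewise for blue, so P[monochromatic] = 2·(1/2)^10 = 2^{1 − 10} = 1/512.
By linearity: E[X] = C(7, 5) · 2^{1 − 10} = 21 · 1/512 = 21/512.
Numerically: E[X] ≈ 0.0410.

E[X] = C(7,5)·2^(1−C(5,2)) = 21/512 ≈ 0.0410.


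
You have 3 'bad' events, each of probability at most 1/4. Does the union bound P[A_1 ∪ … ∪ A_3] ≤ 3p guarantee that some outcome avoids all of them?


Union bound: P[∪_{i=1}^{3} A_i] ≤ Σ_i P[A_i] ≤ 3·p = 3·(1/4) = 3/4.
Numerically: 3/4 ≈ 0.7500.
Is 3/4 < 1? YES.
Since P[∪ A_i] ≤ 3/4 < 1, the complement has P[∩ A_i^c] ≥ 1 − 3/4 = 1/4 > 0, so some outcome avoids every A_i.

3·p = 3/4 ≈ 0.7500; existence CERTIFIED by the union bound.


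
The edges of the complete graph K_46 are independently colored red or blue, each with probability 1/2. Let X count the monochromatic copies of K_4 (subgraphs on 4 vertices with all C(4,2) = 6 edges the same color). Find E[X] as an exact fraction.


Let X = Σ_S X_S over the C(46, 4) = 163185 subsets S of size 4, where X_S = 1 if the K_4 on S is monochromatic.
For a fixed S, the K_4 on S has C(4, 2) = 6 edges. P[all 6 edges red] = (1/2)^6, and likewise for blue, so P[monochromatic] = 2·(1/2)^6 = 2^{1 − 6} = 1/32.
Summing: E[X] = C(46, 4) · 2^{1 − 6} = 163185 · 1/32 = 163185/32.
Numerically: E[X] ≈ 5099.531.

E[X] = C(46,4)·2^(1−C(4,2)) = 163185/32 ≈ 5099.531.


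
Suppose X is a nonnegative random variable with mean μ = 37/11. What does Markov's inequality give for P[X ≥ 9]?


μ = E[X] = 37/11, a = 9.
Markov: P[X ≥ 9] ≤ μ/a = (37/11)/9 = 37/99.
Numerically: ≈ 0.374.
(Since a = 9 > μ = 3.364, the bound 37/99 is < 1 and informative.)

P[X ≥ 9] ≤ 37/99 ≈ 0.374.


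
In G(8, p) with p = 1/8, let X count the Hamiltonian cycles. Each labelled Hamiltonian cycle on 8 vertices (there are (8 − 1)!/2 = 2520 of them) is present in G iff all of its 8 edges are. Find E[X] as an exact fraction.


K_8 has (8 − 1)!/2 = 2520 labelled Hamiltonian cycles.
For each such Hamiltonian cycle H, let X_H = 1 if all 8 edges of H are present in G. Then P[X_H = 1] = p^{8} = (1/8)^{8} = 1/16777216.
Summing the indicators: E[X] = Σ_H E[X_H] = 2520 · p^{8} = 2520 · 1/16777216 = 315/2097152.
Numerically: E[X] ≈ 0.000150204.

E[X] = 2520 · (1/8)^{8} = 315/2097152 ≈ 0.000150204.


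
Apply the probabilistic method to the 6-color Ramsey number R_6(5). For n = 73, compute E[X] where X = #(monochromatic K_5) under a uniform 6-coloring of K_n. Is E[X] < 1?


E[X] = C(73, 5) · 6^{1 − 10} = 15020334 · 6^{−9} = 15020334/10077696.
As a reduced fraction: E[X] = 834463/559872 ≈ 1.4904532.
Is E[X] < 1? NO.
Since E[X] ≥ 1, the first-moment bound is inconclusive at n = 73; it does NOT by itself certify R_6(5) > 73.

E[X] = 834463/559872 ≈ 1.4904532; E[X] ≥ 1; first-moment method inconclusive here.


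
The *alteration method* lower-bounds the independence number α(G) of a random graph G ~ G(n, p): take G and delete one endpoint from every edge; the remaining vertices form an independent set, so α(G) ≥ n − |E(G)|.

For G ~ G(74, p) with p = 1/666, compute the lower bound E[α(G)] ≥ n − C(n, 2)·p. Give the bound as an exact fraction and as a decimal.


E[|E(G)|] = C(74, 2)·p = 2701 · (1/666) = 73/18.
E[α(G)] ≥ n − E[|E(G)|] = 74 − 73/18 = 1259/18.
Numerically: ≈ 69.94444.
(This is only a lower bound; the true E[α(G)] may be larger.)

E[α(G)] ≥ 1259/18 ≈ 69.94444.


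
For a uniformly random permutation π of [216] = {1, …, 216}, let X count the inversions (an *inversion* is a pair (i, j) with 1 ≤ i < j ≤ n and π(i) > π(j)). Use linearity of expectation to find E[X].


Write X = Σ X_I over the C(216, 2) = 23220 pairs i < j, with X_I the indicator of one inversion.
There are 23220 indicators.
For each fixed pair i < j, the values π(i) and π(j) are two distinct elements of {1, …, 216} in uniformly random order; by symmetry P[π(i) > π(j)] = 1/2.
By linearity: E[X] = 23220 · (1/2) = C(216, 2) · (1/2) = 23220/2 = 11610 ≈ 11610.00000.

E[X] = 11610 = 11610.00000.


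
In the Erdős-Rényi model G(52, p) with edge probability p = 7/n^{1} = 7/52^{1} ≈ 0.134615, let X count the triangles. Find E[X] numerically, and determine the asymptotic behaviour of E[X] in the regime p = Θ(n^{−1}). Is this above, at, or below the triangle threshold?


Number of potential triangles: C(52, 3) = 22100.
Each occurs with probability p³ ≈ (0.134615)³ ≈ 2.43940601e-03.
By linearity: E[X] = C(52, 3)·p³ ≈ 22100 · 2.43940601e-03 ≈ 53.910873.
Here α = 1, so p = 7/n is exactly at the triangle threshold p ~ 1/n. Asymptotically E[X] → c³/6 = 7³/6 = 343/6 ≈ 57.166667, a bounded constant. In this regime the triangle count is asymptotically Poisson(c³/6).

E[X] ≈ 53.910873; in regime p = Θ(1/n^{1}) E[X] stays bounded (at the triangle threshold p ~ 1/n).


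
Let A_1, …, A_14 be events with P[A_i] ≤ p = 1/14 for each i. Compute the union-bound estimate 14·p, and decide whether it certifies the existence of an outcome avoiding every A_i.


Union bound: P[∪_{i=1}^{14} A_i] ≤ Σ_i P[A_i] ≤ 14·p = 14·(1/14) = 1.
Numerically: 1 ≈ 1.0000.
Is 1 < 1? NO.
Since the bound 1 is ≥ 1, the union bound is uninformative here; it does NOT by itself certify existence.

14·p = 1 ≈ 1.0000; existence NOT certified by the union bound.


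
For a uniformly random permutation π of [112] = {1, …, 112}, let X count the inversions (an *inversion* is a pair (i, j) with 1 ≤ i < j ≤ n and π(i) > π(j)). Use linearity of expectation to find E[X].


Write X = Σ X_I over the C(112, 2) = 6216 pairs i < j, with X_I the indicator of one inversion.
There are 6216 indicators.
For each fixed pair i < j, the values π(i) and π(j) are two distinct elements of {1, …, 112} in uniformly random order; by symmetry P[π(i) > π(j)] = 1/2.
By linearity: E[X] = 6216 · (1/2) = C(112, 2) · (1/2) = 6216/2 = 3108 ≈ 3108.000.

E[X] = 3108 = 3108.000.


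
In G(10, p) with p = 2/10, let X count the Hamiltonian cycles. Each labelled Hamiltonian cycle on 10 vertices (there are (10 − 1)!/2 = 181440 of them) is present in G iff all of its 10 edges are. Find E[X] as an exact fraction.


K_10 has (10 − 1)!/2 = 181440 labelled Hamiltonian cycles.
For each such Hamiltonian cycle H, let X_H = 1 if all 10 edges of H are present in G. Then P[X_H = 1] = p^{10} = (1/5)^{10} = 1/9765625.
Summing the indicators: E[X] = Σ_H E[X_H] = 181440 · p^{10} = 181440 · 1/9765625 = 36288/1953125.
Numerically: E[X] ≈ 0.018579.

E[X] = 181440 · (1/5)^{10} = 36288/1953125 ≈ 0.018579.


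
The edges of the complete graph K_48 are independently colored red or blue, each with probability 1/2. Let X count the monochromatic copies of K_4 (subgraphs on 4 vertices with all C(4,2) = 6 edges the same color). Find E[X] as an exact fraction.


Let X = Σ_S X_S over the C(48, 4) = 194580 subsets S of size 4, where X_S = 1 if the K_4 on S is monochromatic.
For a fixed S, the K_4 on S has C(4, 2) = 6 edges. P[all 6 edges red] = (1/2)^6, and likewise for blue, so P[monochromatic] = 2·(1/2)^6 = 2^{1 − 6} = 1/32.
Summing: E[X] = C(48, 4) · 2^{1 − 6} = 194580 · 1/32 = 48645/8.
Numerically: E[X] ≈ 6080.62500.

E[X] = C(48,4)·2^(1−C(4,2)) = 48645/8 ≈ 6080.62500.


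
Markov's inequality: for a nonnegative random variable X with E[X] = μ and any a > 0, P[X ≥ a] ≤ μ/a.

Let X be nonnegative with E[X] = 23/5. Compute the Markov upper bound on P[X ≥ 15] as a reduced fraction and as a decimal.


μ = E[X] = 23/5, a = 15.
Markov: P[X ≥ 15] ≤ μ/a = (23/5)/15 = 23/75.
Numerically: ≈ 0.30667.
(Since a = 15 > μ = 4.60000, the bound 23/75 is < 1 and informative.)

P[X ≥ 15] ≤ 23/75 ≈ 0.30667.


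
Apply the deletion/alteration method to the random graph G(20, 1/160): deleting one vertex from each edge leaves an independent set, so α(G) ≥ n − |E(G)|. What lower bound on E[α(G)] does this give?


E[|E(G)|] = C(20, 2)·p = 190 · (1/160) = 19/16.
E[α(G)] ≥ n − E[|E(G)|] = 20 − 19/16 = 301/16.
Numerically: ≈ 18.812500.
(This is only a lower bound; the true E[α(G)] may be larger.)

E[α(G)] ≥ 301/16 ≈ 18.812500.


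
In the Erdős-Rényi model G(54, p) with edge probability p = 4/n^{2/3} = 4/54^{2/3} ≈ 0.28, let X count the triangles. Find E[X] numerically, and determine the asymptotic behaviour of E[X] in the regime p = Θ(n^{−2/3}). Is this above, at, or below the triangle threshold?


Number of potential triangles: C(54, 3) = 24804.
Each occurs with probability p³ ≈ (0.28)³ ≈ 2.19479e-02.
By linearity: E[X] = C(54, 3)·p³ ≈ 24804 · 2.19479e-02 ≈ 544.395.
Since α = 2/3 < 1, p = c/n^{2/3} ≫ 1/n is above the triangle threshold p ~ 1/n. Asymptotically E[X] ~ (c³/6)·n^{3(1−α)} = (4³/6)·n^{1} → ∞; triangles are abundant w.h.p.

E[X] ≈ 544.395; in regime p = Θ(1/n^{2/3}) E[X] diverges (above the triangle threshold p ~ 1/n).


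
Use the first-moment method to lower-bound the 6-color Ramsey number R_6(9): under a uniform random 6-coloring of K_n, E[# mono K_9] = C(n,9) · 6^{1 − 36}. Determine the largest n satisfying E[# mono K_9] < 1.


We need C(n, 9) · 6^{1 − 36} < 1, i.e. C(n, 9) < 6^{36 − 1} = 1719070799748422591028658176.
Check values of n near the boundary:
  n = 4407: C(4407, 9) = 1713856532599459170657070050; 1713856532599459170657070050 < 1719070799748422591028658176? YES
  n = 4408: C(4408, 9) = 1717362945146264156457459600; 1717362945146264156457459600 < 1719070799748422591028658176? YES
  n = 4409: C(4409, 9) = 1720875732988608787686577131; 1720875732988608787686577131 < 1719070799748422591028658176? NO
  n = 4410: C(4410, 9) = 1724394906266704102180823710; 1724394906266704102180823710 < 1719070799748422591028658176? NO
The largest n with C(n, 9) < 1719070799748422591028658176 is n = 4408 (where E[X] = 35778394690547169926197075/35813974994758803979763712 ≈ 0.99901). Hence R_6(9) > 4408, i.e. R_6(9) ≥ 4409.

Largest n = 4408; hence R_6(9) > 4408.


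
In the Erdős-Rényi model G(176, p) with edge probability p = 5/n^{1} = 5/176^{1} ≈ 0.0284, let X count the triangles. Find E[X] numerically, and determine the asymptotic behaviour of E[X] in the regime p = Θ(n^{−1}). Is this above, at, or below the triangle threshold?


Number of potential triangles: C(176, 3) = 893200.
Each occurs with probability p³ ≈ (0.0284)³ ≈ 2.29283e-05.
By linearity: E[X] = C(176, 3)·p³ ≈ 893200 · 2.29283e-05 ≈ 20.480.
Here α = 1, so p = 5/n is exactly at the triangle threshold p ~ 1/n. Asymptotically E[X] → c³/6 = 5³/6 = 125/6 ≈ 20.833, a bounded constant. In this regime the triangle count is asymptotically Poisson(c³/6).

E[X] ≈ 20.480; in regime p = Θ(1/n^{1}) E[X] stays bounded (at the triangle threshold p ~ 1/n).


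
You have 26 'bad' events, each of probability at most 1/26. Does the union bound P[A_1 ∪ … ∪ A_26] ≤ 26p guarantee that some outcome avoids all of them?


Union bound: P[∪_{i=1}^{26} A_i] ≤ Σ_i P[A_i] ≤ 26·p = 26·(1/26) = 1.
Numerically: 1 ≈ 1.0000.
Is 1 < 1? NO.
Since the bound 1 is ≥ 1, the union bound is uninformative here; it does NOT by itself certify existence.

26·p = 1 ≈ 1.0000; existence NOT certified by the union bound.


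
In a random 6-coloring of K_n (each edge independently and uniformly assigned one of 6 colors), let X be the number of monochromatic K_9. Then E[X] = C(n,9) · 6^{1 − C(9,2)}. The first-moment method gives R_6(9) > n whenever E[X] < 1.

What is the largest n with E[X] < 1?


We need C(n, 9) · 6^{1 − 36} < 1, i.e. C(n, 9) < 6^{36 − 1} = 1719070799748422591028658176.
Check values of n near the boundary:
  n = 4402: C(4402, 9) = 1696419745356657449393393700; 1696419745356657449393393700 < 1719070799748422591028658176? YES
  n = 4403: C(4403, 9) = 1699894433046281918452233150; 1699894433046281918452233150 < 1719070799748422591028658176? YES
  n = 4404: C(4404, 9) = 1703375445537161676647015880; 1703375445537161676647015880 < 1719070799748422591028658176? YES
  n = 4405: C(4405, 9) = 1706862792900636302463627150; 1706862792900636302463627150 < 1719070799748422591028658176? YES
  n = 4406: C(4406, 9) = 1710356485221788389505285700; 1710356485221788389505285700 < 1719070799748422591028658176? YES
  n = 4407: C(4407, 9) = 1713856532599459170657070050; 1713856532599459170657070050 < 1719070799748422591028658176? YES
  n = 4408: C(4408, 9) = 1717362945146264156457459600; 1717362945146264156457459600 < 1719070799748422591028658176? YES
  n = 4409: C(4409, 9) = 1720875732988608787686577131; 1720875732988608787686577131 < 1719070799748422591028658176? NO
The largest n with C(n, 9) < 1719070799748422591028658176 is n = 4408 (where E[X] = 35778394690547169926197075/35813974994758803979763712 ≈ 0.9990). Hence R_6(9) > 4408, i.e. R_6(9) ≥ 4409.

Largest n = 4408; hence R_6(9) > 4408.


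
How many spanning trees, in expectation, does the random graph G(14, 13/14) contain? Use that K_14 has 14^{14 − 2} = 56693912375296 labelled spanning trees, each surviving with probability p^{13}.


K_14 has 14^{14 − 2} = 56693912375296 labelled spanning trees.
For each such spanning tree H, let X_H = 1 if all 13 edges of H are present in G. Then P[X_H = 1] = p^{13} = (13/14)^{13} = 302875106592253/793714773254144.
Summing the indicators: E[X] = Σ_H E[X_H] = 56693912375296 · p^{13} = 56693912375296 · 302875106592253/793714773254144 = 302875106592253/14.
Numerically: E[X] ≈ 2.16339e+13.

E[X] = 56693912375296 · (13/14)^{13} = 302875106592253/14 ≈ 2.16339e+13.


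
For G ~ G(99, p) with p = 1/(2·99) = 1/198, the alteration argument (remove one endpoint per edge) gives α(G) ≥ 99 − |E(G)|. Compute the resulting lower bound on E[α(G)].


E[|E(G)|] = C(99, 2)·p = 4851 · (1/198) = 49/2.
E[α(G)] ≥ n − E[|E(G)|] = 99 − 49/2 = 149/2.
Numerically: ≈ 74.500.
(This is only a lower bound; the true E[α(G)] may be larger.)

E[α(G)] ≥ 149/2 ≈ 74.500.


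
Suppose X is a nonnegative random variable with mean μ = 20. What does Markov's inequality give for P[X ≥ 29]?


μ = E[X] = 20, a = 29.
Markov: P[X ≥ 29] ≤ μ/a = (20)/29 = 20/29.
Numerically: ≈ 0.690.
(Since a = 29 > μ = 20.000, the bound 20/29 is < 1 and informative.)

P[X ≥ 29] ≤ 20/29 ≈ 0.690.


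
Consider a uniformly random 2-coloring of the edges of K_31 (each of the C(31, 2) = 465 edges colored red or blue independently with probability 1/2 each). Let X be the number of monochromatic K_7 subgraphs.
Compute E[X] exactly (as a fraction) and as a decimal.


Let X = Σ_S X_S over the C(31, 7) = 2629575 subsets S of size 7, where X_S = 1 if the K_7 on S is monochromatic.
For a fixed S, the K_7 on S has C(7, 2) = 21 edges. P[all 21 edges red] = (1/2)^21, and likewise for blue, so P[monochromatic] = 2·(1/2)^21 = 2^{1 − 21} = 1/1048576.
Summing: E[X] = C(31, 7) · 2^{1 − 21} = 2629575 · 1/1048576 = 2629575/1048576.
Numerically: E[X] ≈ 2.5078.

E[X] = C(31,7)·2^(1−C(7,2)) = 2629575/1048576 ≈ 2.5078.


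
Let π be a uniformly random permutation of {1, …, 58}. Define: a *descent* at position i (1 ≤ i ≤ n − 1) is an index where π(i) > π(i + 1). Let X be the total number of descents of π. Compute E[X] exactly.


Write X = Σ X_I over i = 1, …, 57, with X_I the indicator of one descent.
There are 57 indicators.
For each fixed i, the pair (π(i), π(i+1)) is a uniformly random ordered pair of distinct values from {1, …, 58}; by symmetry P[π(i) > π(i+1)] = 1/2.
By linearity: E[X] = 57 · (1/2) = (58 − 1) · (1/2) = 57/2 ≈ 28.500.

E[X] = 57/2 = 28.500.


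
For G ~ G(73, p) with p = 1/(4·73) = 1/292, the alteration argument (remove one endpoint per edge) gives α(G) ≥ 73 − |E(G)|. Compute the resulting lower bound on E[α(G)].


E[|E(G)|] = C(73, 2)·p = 2628 · (1/292) = 9.
E[α(G)] ≥ n − E[|E(G)|] = 73 − 9 = 64.
Numerically: ≈ 64.0000.
(This is only a lower bound; the true E[α(G)] may be larger.)

E[α(G)] ≥ 64 ≈ 64.0000.


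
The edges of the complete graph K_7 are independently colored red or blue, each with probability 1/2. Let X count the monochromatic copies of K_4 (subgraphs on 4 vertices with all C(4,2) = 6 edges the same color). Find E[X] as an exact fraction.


Let X = Σ_S X_S over the C(7, 4) = 35 subsets S of size 4, where X_S = 1 if the K_4 on S is monochromatic.
For a fixed S, the K_4 on S has C(4, 2) = 6 edges. P[all 6 edges red] = (1/2)^6, and likewise for blue, so P[monochromatic] = 2·(1/2)^6 = 2^{1 − 6} = 1/32.
Summing: E[X] = C(7, 4) · 2^{1 − 6} = 35 · 1/32 = 35/32.
Numerically: E[X] ≈ 1.09375.

E[X] = C(7,4)·2^(1−C(4,2)) = 35/32 ≈ 1.09375.


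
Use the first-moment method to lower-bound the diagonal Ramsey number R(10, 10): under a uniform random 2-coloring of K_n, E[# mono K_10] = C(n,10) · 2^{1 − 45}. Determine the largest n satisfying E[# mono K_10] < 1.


We need C(n, 10) · 2^{1 − 45} < 1, i.e. C(n, 10) < 2^{45 − 1} = 17592186044416.
Check values of n near the boundary:
  n = 99: C(99, 10) = 15579278510796; 15579278510796 < 17592186044416? YES
  n = 100: C(100, 10) = 17310309456440; 17310309456440 < 17592186044416? YES
  n = 101: C(101, 10) = 19212541264840; 19212541264840 < 17592186044416? NO
  n = 102: C(102, 10) = 21300860967540; 21300860967540 < 17592186044416? NO
The largest n with C(n, 10) < 17592186044416 is n = 100 (where E[X] = 2163788682055/2199023255552 ≈ 0.9840). Hence R(10, 10) > 100, i.e. R(10, 10) ≥ 101.

Largest n = 100; hence R(10, 10) > 100.


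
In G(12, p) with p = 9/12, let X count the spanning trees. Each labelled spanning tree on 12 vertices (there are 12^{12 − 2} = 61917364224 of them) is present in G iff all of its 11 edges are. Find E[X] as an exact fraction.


K_12 has 12^{12 − 2} = 61917364224 labelled spanning trees.
For each such spanning tree H, let X_H = 1 if all 11 edges of H are present in G. Then P[X_H = 1] = p^{11} = (3/4)^{11} = 177147/4194304.
By linearity of expectation: E[X] = Σ_H E[X_H] = 61917364224 · p^{11} = 61917364224 · 177147/4194304 = 10460353203/4.
Numerically: E[X] ≈ 2.61509e+09.

E[X] = 61917364224 · (3/4)^{11} = 10460353203/4 ≈ 2.61509e+09.


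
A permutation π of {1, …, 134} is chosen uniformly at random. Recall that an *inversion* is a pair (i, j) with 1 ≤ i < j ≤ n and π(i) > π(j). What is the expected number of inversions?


Write X = Σ X_I over the C(134, 2) = 8911 pairs i < j, with X_I the indicator of one inversion.
There are 8911 indicators.
For each fixed pair i < j, the values π(i) and π(j) are two distinct elements of {1, …, 134} in uniformly random order; by symmetry P[π(i) > π(j)] = 1/2.
By linearity: E[X] = 8911 · (1/2) = C(134, 2) · (1/2) = 8911/2 = 8911/2 ≈ 4455.500000.

E[X] = 8911/2 = 4455.500000.


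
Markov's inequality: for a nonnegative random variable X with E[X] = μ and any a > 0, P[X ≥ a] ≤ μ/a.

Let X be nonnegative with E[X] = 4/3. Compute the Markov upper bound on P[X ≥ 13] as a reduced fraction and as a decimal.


μ = E[X] = 4/3, a = 13.
Markov: P[X ≥ 13] ≤ μ/a = (4/3)/13 = 4/39.
Numerically: ≈ 0.103.
(Since a = 13 > μ = 1.333, the bound 4/39 is < 1 and informative.)

P[X ≥ 13] ≤ 4/39 ≈ 0.103.


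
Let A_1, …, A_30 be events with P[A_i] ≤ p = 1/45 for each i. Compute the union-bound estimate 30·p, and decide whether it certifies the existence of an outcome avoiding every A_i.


Union bound: P[∪_{i=1}^{30} A_i] ≤ Σ_i P[A_i] ≤ 30·p = 30·(1/45) = 2/3.
Numerically: 2/3 ≈ 0.6666667.
Is 2/3 < 1? YES.
Since P[∪ A_i] ≤ 2/3 < 1, the complement has P[∩ A_i^c] ≥ 1 − 2/3 = 1/3 > 0, so some outcome avoids every A_i.

30·p = 2/3 ≈ 0.6666667; existence CERTIFIED by the union bound.


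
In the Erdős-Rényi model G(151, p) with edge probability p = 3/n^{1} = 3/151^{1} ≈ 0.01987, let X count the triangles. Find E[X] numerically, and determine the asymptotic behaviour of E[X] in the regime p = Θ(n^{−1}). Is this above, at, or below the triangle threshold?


Number of potential triangles: C(151, 3) = 562475.
Each occurs with probability p³ ≈ (0.01987)³ ≈ 7.842110e-06.
By linearity: E[X] = C(151, 3)·p³ ≈ 562475 · 7.842110e-06 ≈ 4.4110.
Here α = 1, so p = 3/n is exactly at the triangle threshold p ~ 1/n. Asymptotically E[X] → c³/6 = 3³/6 = 9/2 ≈ 4.5000, a bounded constant. In this regime the triangle count is asymptotically Poisson(c³/6).

E[X] ≈ 4.4110; in regime p = Θ(1/n^{1}) E[X] stays bounded (at the triangle threshold p ~ 1/n).


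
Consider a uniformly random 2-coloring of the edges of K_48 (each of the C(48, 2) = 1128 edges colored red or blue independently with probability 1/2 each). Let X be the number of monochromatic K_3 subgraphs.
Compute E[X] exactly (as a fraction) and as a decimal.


Let X = Σ_S X_S over the C(48, 3) = 17296 subsets S of size 3, where X_S = 1 if the K_3 on S is monochromatic.
For a fixed S, the K_3 on S has C(3, 2) = 3 edges. P[all 3 edges red] = (1/2)^3, and likewise for blue, so P[monochromatic] = 2·(1/2)^3 = 2^{1 − 3} = 1/4.
By linearity: E[X] = C(48, 3) · 2^{1 − 3} = 17296 · 1/4 = 4324.
Numerically: E[X] ≈ 4324.0000.

E[X] = C(48,3)·2^(1−C(3,2)) = 4324 ≈ 4324.0000.


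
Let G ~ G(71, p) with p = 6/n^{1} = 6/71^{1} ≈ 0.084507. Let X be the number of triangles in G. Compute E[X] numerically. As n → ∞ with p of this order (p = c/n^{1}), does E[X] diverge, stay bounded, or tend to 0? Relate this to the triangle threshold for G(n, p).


Number of potential triangles: C(71, 3) = 57155.
Each occurs with probability p³ ≈ (0.084507)³ ≈ 6.0350199e-04.
By linearity: E[X] = C(71, 3)·p³ ≈ 57155 · 6.0350199e-04 ≈ 34.49316.
Here α = 1, so p = 6/n is exactly at the triangle threshold p ~ 1/n. Asymptotically E[X] → c³/6 = 6³/6 = 36 ≈ 36.00000, a bounded constant. In this regime the triangle count is asymptotically Poisson(c³/6).

E[X] ≈ 34.49316; in regime p = Θ(1/n^{1}) E[X] stays bounded (at the triangle threshold p ~ 1/n).


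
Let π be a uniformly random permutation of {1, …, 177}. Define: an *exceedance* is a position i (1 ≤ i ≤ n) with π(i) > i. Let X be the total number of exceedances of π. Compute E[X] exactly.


Write X = Σ_{i=1}^{177} X_i, where X_i = 1_{π(i) > i}.
For each fixed i, π(i) is uniform over {1, …, 177} (marginal of a uniform permutation), so P[π(i) > i] = (n − i)/n. Summing: Σ_{i=1}^{177} (n − i)/n = (0 + 1 + … + 176)/177 = 177(177 − 1)/(2·177) = (177 − 1)/2.
Hence E[X] = Σ_{i=1}^{177} (177 − i)/177 = 88 ≈ 88.000.

E[X] = 88 = 88.000.


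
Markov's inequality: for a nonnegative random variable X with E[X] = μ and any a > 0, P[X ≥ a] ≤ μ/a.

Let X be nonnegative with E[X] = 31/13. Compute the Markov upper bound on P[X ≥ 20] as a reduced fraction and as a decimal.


μ = E[X] = 31/13, a = 20.
Markov: P[X ≥ 20] ≤ μ/a = (31/13)/20 = 31/260.
Numerically: ≈ 0.11923.
(Since a = 20 > μ = 2.38462, the bound 31/260 is < 1 and informative.)

P[X ≥ 20] ≤ 31/260 ≈ 0.11923.


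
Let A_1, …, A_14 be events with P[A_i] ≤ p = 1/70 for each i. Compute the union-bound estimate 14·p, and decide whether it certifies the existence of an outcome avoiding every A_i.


Union bound: P[∪_{i=1}^{14} A_i] ≤ Σ_i P[A_i] ≤ 14·p = 14·(1/70) = 1/5.
Numerically: 1/5 ≈ 0.20000.
Is 1/5 < 1? YES.
Since P[∪ A_i] ≤ 1/5 < 1, the complement has P[∩ A_i^c] ≥ 1 − 1/5 = 4/5 > 0, so some outcome avoids every A_i.

14·p = 1/5 ≈ 0.20000; existence CERTIFIED by the union bound.


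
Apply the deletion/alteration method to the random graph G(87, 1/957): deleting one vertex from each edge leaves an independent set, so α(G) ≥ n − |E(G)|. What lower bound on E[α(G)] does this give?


E[|E(G)|] = C(87, 2)·p = 3741 · (1/957) = 43/11.
E[α(G)] ≥ n − E[|E(G)|] = 87 − 43/11 = 914/11.
Numerically: ≈ 83.09091.
(This is only a lower bound; the true E[α(G)] may be larger.)

E[α(G)] ≥ 914/11 ≈ 83.09091.


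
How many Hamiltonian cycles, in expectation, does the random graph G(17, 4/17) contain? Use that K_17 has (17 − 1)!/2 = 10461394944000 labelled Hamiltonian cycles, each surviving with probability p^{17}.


K_17 has (17 − 1)!/2 = 10461394944000 labelled Hamiltonian cycles.
For each such Hamiltonian cycle H, let X_H = 1 if all 17 edges of H are present in G. Then P[X_H = 1] = p^{17} = (4/17)^{17} = 17179869184/827240261886336764177.
By linearity of expectation: E[X] = Σ_H E[X_H] = 10461394944000 · p^{17} = 10461394944000 · 17179869184/827240261886336764177 = 179725396620079005696000/827240261886336764177.
Numerically: E[X] ≈ 217.26.

E[X] = 10461394944000 · (4/17)^{17} = 179725396620079005696000/827240261886336764177 ≈ 217.26.


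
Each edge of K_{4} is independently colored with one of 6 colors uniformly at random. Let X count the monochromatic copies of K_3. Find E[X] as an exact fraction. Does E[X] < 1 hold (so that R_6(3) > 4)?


E[X] = C(4, 3) · 6^{1 − 3} = 4 · 6^{−2} = 4/36.
As a reduced fraction: E[X] = 1/9 ≈ 0.111111.
Is E[X] < 1? YES.
Since E[X] < 1, there exists a 6-coloring of K_{4} with no monochromatic K_3; hence R_6(3) > 4.

E[X] = 1/9 ≈ 0.111111; E[X] < 1, so R_6(3) > 4.


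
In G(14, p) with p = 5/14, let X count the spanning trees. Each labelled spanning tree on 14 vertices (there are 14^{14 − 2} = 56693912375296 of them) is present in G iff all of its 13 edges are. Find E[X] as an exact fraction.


K_14 has 14^{14 − 2} = 56693912375296 labelled spanning trees.
For each such spanning tree H, let X_H = 1 if all 13 edges of H are present in G. Then P[X_H = 1] = p^{13} = (5/14)^{13} = 1220703125/793714773254144.
By linearity of expectation: E[X] = Σ_H E[X_H] = 56693912375296 · p^{13} = 56693912375296 · 1220703125/793714773254144 = 1220703125/14.
Numerically: E[X] ≈ 8.72e+07.

E[X] = 56693912375296 · (5/14)^{13} = 1220703125/14 ≈ 8.72e+07.


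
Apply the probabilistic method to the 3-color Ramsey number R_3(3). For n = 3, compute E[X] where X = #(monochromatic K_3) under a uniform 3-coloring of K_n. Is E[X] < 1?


E[X] = C(3, 3) · 3^{1 − 3} = 1 · 3^{−2} = 1/9.
As a reduced fraction: E[X] = 1/9 ≈ 0.111.
Is E[X] < 1? YES.
Since E[X] < 1, there exists a 3-coloring of K_{3} with no monochromatic K_3; hence R_3(3) > 3.

E[X] = 1/9 ≈ 0.111; E[X] < 1, so R_3(3) > 3.


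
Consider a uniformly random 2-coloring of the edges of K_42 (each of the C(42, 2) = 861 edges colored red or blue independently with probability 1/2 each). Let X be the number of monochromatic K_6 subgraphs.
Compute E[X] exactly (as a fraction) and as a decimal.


Let X = Σ_S X_S over the C(42, 6) = 5245786 subsets S of size 6, where X_S = 1 if the K_6 on S is monochromatic.
For a fixed S, the K_6 on S has C(6, 2) = 15 edges. P[all 15 edges red] = (1/2)^15, and likewise for blue, so P[monochromatic] = 2·(1/2)^15 = 2^{1 − 15} = 1/16384.
By linearity: E[X] = C(42, 6) · 2^{1 − 15} = 5245786 · 1/16384 = 2622893/8192.
Numerically: E[X] ≈ 320.177368.

E[X] = C(42,6)·2^(1−C(6,2)) = 2622893/8192 ≈ 320.177368.


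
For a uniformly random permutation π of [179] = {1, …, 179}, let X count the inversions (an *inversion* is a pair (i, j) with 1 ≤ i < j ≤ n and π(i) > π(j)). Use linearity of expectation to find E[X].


Write X = Σ X_I over the C(179, 2) = 15931 pairs i < j, with X_I the indicator of one inversion.
There are 15931 indicators.
For each fixed pair i < j, the values π(i) and π(j) are two distinct elements of {1, …, 179} in uniformly random order; by symmetry P[π(i) > π(j)] = 1/2.
By linearity: E[X] = 15931 · (1/2) = C(179, 2) · (1/2) = 15931/2 = 15931/2 ≈ 7965.50000.

E[X] = 15931/2 = 7965.50000.


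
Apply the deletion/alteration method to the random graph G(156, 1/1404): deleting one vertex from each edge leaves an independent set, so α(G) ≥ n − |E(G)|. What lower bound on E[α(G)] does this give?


E[|E(G)|] = C(156, 2)·p = 12090 · (1/1404) = 155/18.
E[α(G)] ≥ n − E[|E(G)|] = 156 − 155/18 = 2653/18.
Numerically: ≈ 147.3889.
(This is only a lower bound; the true E[α(G)] may be larger.)

E[α(G)] ≥ 2653/18 ≈ 147.3889.


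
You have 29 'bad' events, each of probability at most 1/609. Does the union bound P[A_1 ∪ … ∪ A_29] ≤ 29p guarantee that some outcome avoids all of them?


Union bound: P[∪_{i=1}^{29} A_i] ≤ Σ_i P[A_i] ≤ 29·p = 29·(1/609) = 1/21.
Numerically: 1/21 ≈ 0.048.
Is 1/21 < 1? YES.
Since P[∪ A_i] ≤ 1/21 < 1, the complement has P[∩ A_i^c] ≥ 1 − 1/21 = 20/21 > 0, so some outcome avoids every A_i.

29·p = 1/21 ≈ 0.048; existence CERTIFIED by the union bound.


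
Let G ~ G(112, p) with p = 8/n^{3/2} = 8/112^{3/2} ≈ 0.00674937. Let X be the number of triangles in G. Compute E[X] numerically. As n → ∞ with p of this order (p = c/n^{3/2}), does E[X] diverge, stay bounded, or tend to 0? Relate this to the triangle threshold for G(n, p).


Number of potential triangles: C(112, 3) = 227920.
Each occurs with probability p³ ≈ (0.00674937)³ ≈ 3.07460167e-07.
By linearity: E[X] = C(112, 3)·p³ ≈ 227920 · 3.07460167e-07 ≈ 0.070076.
Since α = 3/2 > 1, p = c/n^{3/2} = o(1/n) is below the triangle threshold p ~ 1/n. Asymptotically E[X] ~ (c³/6)·n^{3(1−α)} = (8³/6)·n^{-1.5} → 0, so by Markov's inequality G has no triangles w.h.p.

E[X] ≈ 0.070076; in regime p = Θ(1/n^{3/2}) E[X] tends to 0 (below the triangle threshold p ~ 1/n).


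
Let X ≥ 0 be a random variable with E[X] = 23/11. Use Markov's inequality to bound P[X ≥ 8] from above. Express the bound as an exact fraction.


μ = E[X] = 23/11, a = 8.
Markov: P[X ≥ 8] ≤ μ/a = (23/11)/8 = 23/88.
Numerically: ≈ 0.2614.
(Since a = 8 > μ = 2.0909, the bound 23/88 is < 1 and informative.)

P[X ≥ 8] ≤ 23/88 ≈ 0.2614.


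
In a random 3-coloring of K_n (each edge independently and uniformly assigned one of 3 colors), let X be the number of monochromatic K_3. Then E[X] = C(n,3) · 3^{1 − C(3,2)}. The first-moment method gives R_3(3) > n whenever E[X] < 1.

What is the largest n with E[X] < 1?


We need C(n, 3) · 3^{1 − 3} < 1, i.e. C(n, 3) < 3^{3 − 1} = 9.
Check values of n near the boundary:
  n = 3: C(3, 3) = 1; 1 < 9? YES
  n = 4: C(4, 3) = 4; 4 < 9? YES
  n = 5: C(5, 3) = 10; 10 < 9? NO
The largest n with C(n, 3) < 9 is n = 4 (where E[X] = 4/9 ≈ 0.444444). Hence R_3(3) > 4, i.e. R_3(3) ≥ 5.

Largest n = 4; hence R_3(3) > 4.


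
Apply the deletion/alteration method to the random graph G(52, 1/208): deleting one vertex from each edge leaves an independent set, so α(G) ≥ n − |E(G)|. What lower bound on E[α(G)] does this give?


E[|E(G)|] = C(52, 2)·p = 1326 · (1/208) = 51/8.
E[α(G)] ≥ n − E[|E(G)|] = 52 − 51/8 = 365/8.
Numerically: ≈ 45.625.
(This is only a lower bound; the true E[α(G)] may be larger.)

E[α(G)] ≥ 365/8 ≈ 45.625.


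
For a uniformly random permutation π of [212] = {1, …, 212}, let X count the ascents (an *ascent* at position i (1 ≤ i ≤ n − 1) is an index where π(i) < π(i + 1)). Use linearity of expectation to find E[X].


Write X = Σ X_I over i = 1, …, 211, with X_I the indicator of one ascent.
There are 211 indicators.
For each fixed i, the pair (π(i), π(i+1)) is a uniformly random ordered pair of distinct values from {1, …, 212}; by symmetry P[π(i) < π(i+1)] = 1/2.
By linearity: E[X] = 211 · (1/2) = (212 − 1) · (1/2) = 211/2 ≈ 105.500.

E[X] = 211/2 = 105.500.


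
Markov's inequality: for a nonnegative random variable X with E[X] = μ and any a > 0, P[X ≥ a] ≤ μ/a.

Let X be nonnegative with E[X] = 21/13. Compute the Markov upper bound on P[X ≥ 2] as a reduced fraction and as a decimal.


μ = E[X] = 21/13, a = 2.
Markov: P[X ≥ 2] ≤ μ/a = (21/13)/2 = 21/26.
Numerically: ≈ 0.808.
(Since a = 2 > μ = 1.615, the bound 21/26 is < 1 and informative.)

P[X ≥ 2] ≤ 21/26 ≈ 0.808.


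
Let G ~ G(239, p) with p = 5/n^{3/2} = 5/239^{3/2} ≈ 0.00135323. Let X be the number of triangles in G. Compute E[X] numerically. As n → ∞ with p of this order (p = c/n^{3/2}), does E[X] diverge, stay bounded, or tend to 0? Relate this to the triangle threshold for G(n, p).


Number of potential triangles: C(239, 3) = 2246839.
Each occurs with probability p³ ≈ (0.00135323)³ ≈ 2.47810360e-09.
By linearity: E[X] = C(239, 3)·p³ ≈ 2246839 · 2.47810360e-09 ≈ 0.005568.
Since α = 3/2 > 1, p = c/n^{3/2} = o(1/n) is below the triangle threshold p ~ 1/n. Asymptotically E[X] ~ (c³/6)·n^{3(1−α)} = (5³/6)·n^{-1.5} → 0, so by Markov's inequality G has no triangles w.h.p.

E[X] ≈ 0.005568; in regime p = Θ(1/n^{3/2}) E[X] tends to 0 (below the triangle threshold p ~ 1/n).


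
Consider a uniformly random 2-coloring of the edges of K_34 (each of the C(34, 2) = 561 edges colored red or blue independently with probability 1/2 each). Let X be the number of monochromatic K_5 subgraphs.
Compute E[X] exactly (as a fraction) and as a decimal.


Let X = Σ_S X_S over the C(34, 5) = 278256 subsets S of size 5, where X_S = 1 if the K_5 on S is monochromatic.
For a fixed S, the K_5 on S has C(5, 2) = 10 edges. P[all 10 edges red] = (1/2)^10, and likewise for blue, so P[monochromatic] = 2·(1/2)^10 = 2^{1 − 10} = 1/512.
By linearity of expectation: E[X] = C(34, 5) · 2^{1 − 10} = 278256 · 1/512 = 17391/32.
Numerically: E[X] ≈ 543.46875.

E[X] = C(34,5)·2^(1−C(5,2)) = 17391/32 ≈ 543.46875.


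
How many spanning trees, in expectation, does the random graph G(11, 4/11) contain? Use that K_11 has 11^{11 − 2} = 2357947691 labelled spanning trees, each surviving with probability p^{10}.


K_11 has 11^{11 − 2} = 2357947691 labelled spanning trees.
For each such spanning tree H, let X_H = 1 if all 10 edges of H are present in G. Then P[X_H = 1] = p^{10} = (4/11)^{10} = 1048576/25937424601.
Summing the indicators: E[X] = Σ_H E[X_H] = 2357947691 · p^{10} = 2357947691 · 1048576/25937424601 = 1048576/11.
Numerically: E[X] ≈ 95325.1.

E[X] = 2357947691 · (4/11)^{10} = 1048576/11 ≈ 95325.1.


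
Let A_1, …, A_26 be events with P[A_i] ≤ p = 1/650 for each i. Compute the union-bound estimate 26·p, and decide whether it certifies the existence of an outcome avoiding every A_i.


Union bound: P[∪_{i=1}^{26} A_i] ≤ Σ_i P[A_i] ≤ 26·p = 26·(1/650) = 1/25.
Numerically: 1/25 ≈ 0.0400.
Is 1/25 < 1? YES.
Since P[∪ A_i] ≤ 1/25 < 1, the complement has P[∩ A_i^c] ≥ 1 − 1/25 = 24/25 > 0, so some outcome avoids every A_i.

26·p = 1/25 ≈ 0.0400; existence CERTIFIED by the union bound.


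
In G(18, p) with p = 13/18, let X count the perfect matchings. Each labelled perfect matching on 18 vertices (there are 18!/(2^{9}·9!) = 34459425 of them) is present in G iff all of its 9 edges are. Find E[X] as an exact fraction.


K_18 has 18!/(2^{9}·9!) = 34459425 labelled perfect matchings.
For each such perfect matching H, let X_H = 1 if all 9 edges of H are present in G. Then P[X_H = 1] = p^{9} = (13/18)^{9} = 10604499373/198359290368.
By linearity: E[X] = Σ_H E[X_H] = 34459425 · p^{9} = 34459425 · 10604499373/198359290368 = 4511419145758525/2448880128.
Numerically: E[X] ≈ 1.8422e+06.

E[X] = 34459425 · (13/18)^{9} = 4511419145758525/2448880128 ≈ 1.8422e+06.


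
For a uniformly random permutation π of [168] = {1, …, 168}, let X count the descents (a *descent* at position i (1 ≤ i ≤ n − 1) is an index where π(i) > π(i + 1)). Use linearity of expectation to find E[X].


Write X = Σ X_I over i = 1, …, 167, with X_I the indicator of one descent.
There are 167 indicators.
For each fixed i, the pair (π(i), π(i+1)) is a uniformly random ordered pair of distinct values from {1, …, 168}; by symmetry P[π(i) > π(i+1)] = 1/2.
By linearity: E[X] = 167 · (1/2) = (168 − 1) · (1/2) = 167/2 ≈ 83.500.

E[X] = 167/2 = 83.500.


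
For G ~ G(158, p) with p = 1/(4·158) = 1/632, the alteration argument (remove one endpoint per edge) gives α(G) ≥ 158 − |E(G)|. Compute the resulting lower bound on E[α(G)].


E[|E(G)|] = C(158, 2)·p = 12403 · (1/632) = 157/8.
E[α(G)] ≥ n − E[|E(G)|] = 158 − 157/8 = 1107/8.
Numerically: ≈ 138.37500.
(This is only a lower bound; the true E[α(G)] may be larger.)

E[α(G)] ≥ 1107/8 ≈ 138.37500.


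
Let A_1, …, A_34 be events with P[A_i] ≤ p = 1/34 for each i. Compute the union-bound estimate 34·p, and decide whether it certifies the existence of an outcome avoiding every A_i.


Union bound: P[∪_{i=1}^{34} A_i] ≤ Σ_i P[A_i] ≤ 34·p = 34·(1/34) = 1.
Numerically: 1 ≈ 1.0000.
Is 1 < 1? NO.
Since the bound 1 is ≥ 1, the union bound is uninformative here; it does NOT by itself certify existence.

34·p = 1 ≈ 1.0000; existence NOT certified by the union bound.


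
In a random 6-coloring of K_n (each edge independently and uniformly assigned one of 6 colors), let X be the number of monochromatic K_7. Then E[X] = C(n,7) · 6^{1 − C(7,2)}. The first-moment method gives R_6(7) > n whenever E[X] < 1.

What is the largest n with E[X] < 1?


We need C(n, 7) · 6^{1 − 21} < 1, i.e. C(n, 7) < 6^{21 − 1} = 3656158440062976.
Check values of n near the boundary:
  n = 566: C(566, 7) = 3557206237959440; 3557206237959440 < 3656158440062976? YES
  n = 567: C(567, 7) = 3601671315933933; 3601671315933933 < 3656158440062976? YES
  n = 568: C(568, 7) = 3646611956239704; 3646611956239704 < 3656158440062976? YES
  n = 569: C(569, 7) = 3692032389858348; 3692032389858348 < 3656158440062976? NO
  n = 570: C(570, 7) = 3737936877831720; 3737936877831720 < 3656158440062976? NO
The largest n with C(n, 7) < 3656158440062976 is n = 568 (where E[X] = 16882462760369/16926659444736 ≈ 0.99739). Hence R_6(7) > 568, i.e. R_6(7) ≥ 569.

Largest n = 568; hence R_6(7) > 568.


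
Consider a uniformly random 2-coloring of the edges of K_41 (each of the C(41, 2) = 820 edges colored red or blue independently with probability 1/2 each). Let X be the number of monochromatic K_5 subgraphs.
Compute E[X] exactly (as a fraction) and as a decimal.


Let X = Σ_S X_S over the C(41, 5) = 749398 subsets S of size 5, where X_S = 1 if the K_5 on S is monochromatic.
For a fixed S, the K_5 on S has C(5, 2) = 10 edges. P[all 10 edges red] = (1/2)^10, and likewise for blue, so P[monochromatic] = 2·(1/2)^10 = 2^{1 − 10} = 1/512.
Summing: E[X] = C(41, 5) · 2^{1 − 10} = 749398 · 1/512 = 374699/256.
Numerically: E[X] ≈ 1463.668.

E[X] = C(41,5)·2^(1−C(5,2)) = 374699/256 ≈ 1463.668.


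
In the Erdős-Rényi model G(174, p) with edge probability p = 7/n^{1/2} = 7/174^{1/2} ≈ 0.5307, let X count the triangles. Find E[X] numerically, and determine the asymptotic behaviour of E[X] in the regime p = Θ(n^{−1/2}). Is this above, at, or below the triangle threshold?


Number of potential triangles: C(174, 3) = 862924.
Each occurs with probability p³ ≈ (0.5307)³ ≈ 1.494412e-01.
By linearity: E[X] = C(174, 3)·p³ ≈ 862924 · 1.494412e-01 ≈ 128956.3688.
Since α = 1/2 < 1, p = c/n^{1/2} ≫ 1/n is above the triangle threshold p ~ 1/n. Asymptotically E[X] ~ (c³/6)·n^{3(1−α)} = (7³/6)·n^{1.5} → ∞; triangles are abundant w.h.p.

E[X] ≈ 128956.3688; in regime p = Θ(1/n^{1/2}) E[X] diverges (above the triangle threshold p ~ 1/n).
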